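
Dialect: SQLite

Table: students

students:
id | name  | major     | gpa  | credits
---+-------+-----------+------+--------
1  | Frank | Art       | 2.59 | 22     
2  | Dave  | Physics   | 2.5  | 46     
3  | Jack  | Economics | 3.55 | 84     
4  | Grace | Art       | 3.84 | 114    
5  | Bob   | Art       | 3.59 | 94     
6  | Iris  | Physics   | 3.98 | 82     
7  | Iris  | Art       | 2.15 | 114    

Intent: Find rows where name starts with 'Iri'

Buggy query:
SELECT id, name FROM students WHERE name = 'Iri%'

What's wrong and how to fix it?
Bug: '=' compares the literal string including the % character; pattern matching needs LIKE

Fix: Replace '=' with LIKE so 'Iri%' is treated as a pattern

Corrected query:
SELECT id, name FROM students WHERE name LIKE 'Iri%'

Result:
id | name
---+-----
6  | Iris
7  | Iris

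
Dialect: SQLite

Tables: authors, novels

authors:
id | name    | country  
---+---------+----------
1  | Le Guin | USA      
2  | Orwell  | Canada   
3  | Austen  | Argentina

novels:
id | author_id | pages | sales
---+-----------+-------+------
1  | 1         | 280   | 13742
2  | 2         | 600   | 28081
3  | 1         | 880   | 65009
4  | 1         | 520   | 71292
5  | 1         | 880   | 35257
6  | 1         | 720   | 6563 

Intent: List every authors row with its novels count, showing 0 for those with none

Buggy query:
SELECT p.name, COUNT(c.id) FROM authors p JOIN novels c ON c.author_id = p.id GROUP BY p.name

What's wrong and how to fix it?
Bug: INNER JOIN drops authors rows that have no matching novels rows

Fix: Switch to LEFT JOIN to retain unmatched parent rows

Corrected query:
SELECT p.name, COUNT(c.id) FROM authors p LEFT JOIN novels c ON c.author_id = p.id GROUP BY p.name

Result:
name    | COUNT(c.id)
--------+------------
Austen  | 0          
Le Guin | 5          
Orwell  | 1          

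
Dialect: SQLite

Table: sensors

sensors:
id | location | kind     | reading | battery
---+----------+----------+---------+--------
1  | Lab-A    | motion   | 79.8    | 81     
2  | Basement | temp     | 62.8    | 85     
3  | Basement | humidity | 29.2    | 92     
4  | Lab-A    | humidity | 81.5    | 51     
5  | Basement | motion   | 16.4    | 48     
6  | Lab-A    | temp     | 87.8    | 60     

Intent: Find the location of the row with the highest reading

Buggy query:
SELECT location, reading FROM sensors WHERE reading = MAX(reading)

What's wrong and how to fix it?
Bug: MAX(reading) is an aggregate and cannot be used directly in WHERE

Fix: Wrap MAX in a scalar subquery so WHERE compares against a single value

Corrected query:
SELECT location, reading FROM sensors WHERE reading = (SELECT MAX(reading) FROM sensors)

Result:
location | reading
---------+--------
Lab-A    | 87.8   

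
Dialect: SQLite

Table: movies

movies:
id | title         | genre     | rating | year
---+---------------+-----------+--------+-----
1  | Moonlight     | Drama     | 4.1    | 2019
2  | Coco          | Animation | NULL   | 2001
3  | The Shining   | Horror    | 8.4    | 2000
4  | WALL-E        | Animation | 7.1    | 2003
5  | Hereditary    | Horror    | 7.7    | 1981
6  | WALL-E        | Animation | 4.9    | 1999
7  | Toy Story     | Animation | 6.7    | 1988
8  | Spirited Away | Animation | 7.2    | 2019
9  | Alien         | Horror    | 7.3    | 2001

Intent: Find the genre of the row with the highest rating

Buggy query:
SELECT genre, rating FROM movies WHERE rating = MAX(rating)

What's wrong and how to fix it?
Bug: WHERE is evaluated per row; an aggregate over the whole table isn't defined there

Fix: Use a subquery: WHERE rating = (SELECT MAX(rating) FROM movies)

Corrected query:
SELECT genre, rating FROM movies WHERE rating = (SELECT MAX(rating) FROM movies)

Result:
genre  | rating
-------+-------
Horror | 8.4   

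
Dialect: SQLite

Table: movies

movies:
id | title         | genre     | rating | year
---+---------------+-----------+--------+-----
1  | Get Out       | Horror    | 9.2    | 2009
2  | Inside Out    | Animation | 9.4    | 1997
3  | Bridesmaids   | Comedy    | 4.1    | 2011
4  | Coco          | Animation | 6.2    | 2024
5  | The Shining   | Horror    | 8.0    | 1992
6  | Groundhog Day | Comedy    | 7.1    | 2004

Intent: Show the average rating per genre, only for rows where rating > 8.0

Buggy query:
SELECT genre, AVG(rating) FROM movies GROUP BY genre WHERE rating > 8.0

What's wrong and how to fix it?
Bug: Row-level WHERE must come before GROUP BY in the clause order

Fix: Place WHERE between FROM and GROUP BY

Corrected query:
SELECT genre, AVG(rating) FROM movies WHERE rating > 8.0 GROUP BY genre

Result:
genre     | AVG(rating)
----------+------------
Animation | 9.4        
Horror    | 9.2        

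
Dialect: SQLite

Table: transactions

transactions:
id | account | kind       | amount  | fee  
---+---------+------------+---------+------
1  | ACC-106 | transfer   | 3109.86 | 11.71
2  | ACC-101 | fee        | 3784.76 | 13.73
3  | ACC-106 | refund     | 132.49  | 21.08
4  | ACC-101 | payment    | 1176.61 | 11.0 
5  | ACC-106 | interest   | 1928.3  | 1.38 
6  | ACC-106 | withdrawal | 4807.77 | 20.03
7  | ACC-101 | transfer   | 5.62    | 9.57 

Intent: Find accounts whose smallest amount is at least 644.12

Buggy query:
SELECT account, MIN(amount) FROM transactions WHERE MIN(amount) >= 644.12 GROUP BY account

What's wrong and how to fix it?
Bug: Aggregates like MIN are computed per group after WHERE runs

Fix: Replace WHERE with HAVING after the GROUP BY

Corrected query:
SELECT account, MIN(amount) FROM transactions GROUP BY account HAVING MIN(amount) >= 644.12

Result:
(no rows)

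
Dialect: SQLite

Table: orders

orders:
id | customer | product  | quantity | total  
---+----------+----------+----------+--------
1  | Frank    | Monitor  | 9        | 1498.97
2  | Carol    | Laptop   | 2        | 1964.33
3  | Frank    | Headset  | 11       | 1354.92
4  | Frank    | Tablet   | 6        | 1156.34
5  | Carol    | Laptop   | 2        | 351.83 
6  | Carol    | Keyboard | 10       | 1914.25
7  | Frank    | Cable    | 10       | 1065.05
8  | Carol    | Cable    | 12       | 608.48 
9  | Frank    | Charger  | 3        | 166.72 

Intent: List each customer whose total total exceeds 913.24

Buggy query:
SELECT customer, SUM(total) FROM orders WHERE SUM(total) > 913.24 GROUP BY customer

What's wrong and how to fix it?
Bug: Aggregate functions cannot appear in a WHERE clause

Fix: Move the aggregate condition to a HAVING clause

Corrected query:
SELECT customer, SUM(total) FROM orders GROUP BY customer HAVING SUM(total) > 913.24

Result:
customer | SUM(total)
---------+-----------
Carol    | 4838.89   
Frank    | 5242      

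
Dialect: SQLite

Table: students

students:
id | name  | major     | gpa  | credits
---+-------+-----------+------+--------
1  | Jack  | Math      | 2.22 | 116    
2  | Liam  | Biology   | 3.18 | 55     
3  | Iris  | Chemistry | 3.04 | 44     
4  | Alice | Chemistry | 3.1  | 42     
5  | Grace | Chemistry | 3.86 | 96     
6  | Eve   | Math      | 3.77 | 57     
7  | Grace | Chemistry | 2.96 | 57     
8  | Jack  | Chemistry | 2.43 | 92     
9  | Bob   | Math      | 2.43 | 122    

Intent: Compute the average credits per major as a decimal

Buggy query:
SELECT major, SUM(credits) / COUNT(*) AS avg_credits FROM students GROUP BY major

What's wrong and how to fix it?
Bug: Both operands are integers, so '/' performs integer division and truncates

Fix: Cast one side to REAL so the division keeps the fractional part

Corrected query:
SELECT major, SUM(credits) * 1.0 / COUNT(*) AS avg_credits FROM students GROUP BY major

Result:
major     | avg_credits
----------+------------
Biology   | 55         
Chemistry | 66.2       
Math      | 98.333333  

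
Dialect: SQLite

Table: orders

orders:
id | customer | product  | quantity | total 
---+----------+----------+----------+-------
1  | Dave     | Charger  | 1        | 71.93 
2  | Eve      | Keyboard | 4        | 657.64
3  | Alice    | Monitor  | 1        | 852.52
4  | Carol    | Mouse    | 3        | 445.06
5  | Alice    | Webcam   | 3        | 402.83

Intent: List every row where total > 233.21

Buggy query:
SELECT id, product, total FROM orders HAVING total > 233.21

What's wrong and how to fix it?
Bug: This is a non-aggregate query (no GROUP BY, no aggregates), so in SQLite the HAVING clause is invalid here; a row-level condition belongs in WHERE

Fix: Use WHERE for row-level filtering

Corrected query:
SELECT id, product, total FROM orders WHERE total > 233.21

Result:
id | product  | total 
---+----------+-------
2  | Keyboard | 657.64
3  | Monitor  | 852.52
4  | Mouse    | 445.06
5  | Webcam   | 402.83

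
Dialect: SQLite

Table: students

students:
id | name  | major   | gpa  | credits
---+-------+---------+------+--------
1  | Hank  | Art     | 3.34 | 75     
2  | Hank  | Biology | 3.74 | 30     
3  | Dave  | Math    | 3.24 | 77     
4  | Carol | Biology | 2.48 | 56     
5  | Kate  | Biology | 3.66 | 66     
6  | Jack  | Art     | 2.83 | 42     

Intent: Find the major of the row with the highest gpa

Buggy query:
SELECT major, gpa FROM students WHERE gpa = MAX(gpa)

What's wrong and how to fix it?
Bug: WHERE is evaluated per row; an aggregate over the whole table isn't defined there

Fix: Wrap MAX in a scalar subquery so WHERE compares against a single value

Corrected query:
SELECT major, gpa FROM students WHERE gpa = (SELECT MAX(gpa) FROM students)

Result:
major   | gpa 
--------+-----
Biology | 3.74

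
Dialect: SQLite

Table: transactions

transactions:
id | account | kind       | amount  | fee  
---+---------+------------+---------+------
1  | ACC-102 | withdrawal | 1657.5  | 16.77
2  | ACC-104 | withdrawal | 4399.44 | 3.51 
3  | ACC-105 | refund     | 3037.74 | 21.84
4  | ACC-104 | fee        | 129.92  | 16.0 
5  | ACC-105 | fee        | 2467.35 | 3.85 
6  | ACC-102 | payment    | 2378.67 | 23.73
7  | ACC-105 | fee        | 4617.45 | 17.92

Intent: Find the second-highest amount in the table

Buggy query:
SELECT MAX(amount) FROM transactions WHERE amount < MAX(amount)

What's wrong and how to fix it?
Bug: The inner MAX is an aggregate inside WHERE, which is not allowed

Fix: Put the inner MAX in a scalar subquery

Corrected query:
SELECT MAX(amount) FROM transactions WHERE amount < (SELECT MAX(amount) FROM transactions)

Result:
MAX(amount)
-----------
4399.44    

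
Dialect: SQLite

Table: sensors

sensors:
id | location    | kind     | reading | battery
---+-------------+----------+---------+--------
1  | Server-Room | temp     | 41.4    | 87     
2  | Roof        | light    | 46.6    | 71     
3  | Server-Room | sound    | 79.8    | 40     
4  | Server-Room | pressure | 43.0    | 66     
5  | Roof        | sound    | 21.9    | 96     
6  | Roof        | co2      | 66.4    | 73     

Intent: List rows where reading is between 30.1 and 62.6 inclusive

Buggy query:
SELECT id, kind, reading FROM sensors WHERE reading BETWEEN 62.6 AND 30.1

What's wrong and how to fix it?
Bug: BETWEEN expects the lower bound first; with 62.6 AND 30.1 the range is empty

Fix: Swap the bounds so the smaller value comes first

Corrected query:
SELECT id, kind, reading FROM sensors WHERE reading BETWEEN 30.1 AND 62.6

Result:
id | kind     | reading
---+----------+--------
1  | temp     | 41.4   
2  | light    | 46.6   
4  | pressure | 43     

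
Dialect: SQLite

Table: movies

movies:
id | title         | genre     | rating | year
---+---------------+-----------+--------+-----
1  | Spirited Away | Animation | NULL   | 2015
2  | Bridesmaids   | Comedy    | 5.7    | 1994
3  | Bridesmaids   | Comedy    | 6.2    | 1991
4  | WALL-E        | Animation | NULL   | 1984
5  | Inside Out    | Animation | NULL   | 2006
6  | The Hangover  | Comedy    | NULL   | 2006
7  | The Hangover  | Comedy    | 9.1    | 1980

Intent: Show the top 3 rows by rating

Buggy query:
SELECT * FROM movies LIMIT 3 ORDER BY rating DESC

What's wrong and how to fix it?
Bug: LIMIT must come after ORDER BY

Fix: Sort with ORDER BY, then apply LIMIT

Corrected query:
SELECT * FROM movies ORDER BY rating DESC LIMIT 3

Result:
id | title        | genre  | rating | year
---+--------------+--------+--------+-----
7  | The Hangover | Comedy | 9.1    | 1980
3  | Bridesmaids  | Comedy | 6.2    | 1991
2  | Bridesmaids  | Comedy | 5.7    | 1994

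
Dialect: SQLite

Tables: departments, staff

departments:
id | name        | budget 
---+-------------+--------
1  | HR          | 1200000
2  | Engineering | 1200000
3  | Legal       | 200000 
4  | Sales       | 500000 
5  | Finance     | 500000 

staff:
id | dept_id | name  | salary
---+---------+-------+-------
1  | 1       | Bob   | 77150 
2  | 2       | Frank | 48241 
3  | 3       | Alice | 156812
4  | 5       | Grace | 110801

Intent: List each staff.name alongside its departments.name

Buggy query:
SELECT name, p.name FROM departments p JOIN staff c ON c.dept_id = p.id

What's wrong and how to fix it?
Bug: Both tables have a 'name' column; the unqualified reference is ambiguous

Fix: Qualify the column with its table alias (c.name)

Corrected query:
SELECT c.name, p.name FROM departments p JOIN staff c ON c.dept_id = p.id

Result:
name  | name       
------+------------
Bob   | HR         
Frank | Engineering
Alice | Legal      
Grace | Finance    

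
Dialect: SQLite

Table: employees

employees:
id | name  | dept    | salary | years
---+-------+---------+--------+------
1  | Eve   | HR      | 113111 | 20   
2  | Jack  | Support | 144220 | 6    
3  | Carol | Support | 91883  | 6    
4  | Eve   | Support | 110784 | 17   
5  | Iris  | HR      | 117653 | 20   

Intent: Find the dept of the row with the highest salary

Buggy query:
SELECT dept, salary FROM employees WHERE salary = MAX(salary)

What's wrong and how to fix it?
Bug: MAX(salary) is an aggregate and cannot be used directly in WHERE

Fix: Wrap MAX in a scalar subquery so WHERE compares against a single value

Corrected query:
SELECT dept, salary FROM employees WHERE salary = (SELECT MAX(salary) FROM employees)

Result:
dept    | salary
--------+-------
Support | 144220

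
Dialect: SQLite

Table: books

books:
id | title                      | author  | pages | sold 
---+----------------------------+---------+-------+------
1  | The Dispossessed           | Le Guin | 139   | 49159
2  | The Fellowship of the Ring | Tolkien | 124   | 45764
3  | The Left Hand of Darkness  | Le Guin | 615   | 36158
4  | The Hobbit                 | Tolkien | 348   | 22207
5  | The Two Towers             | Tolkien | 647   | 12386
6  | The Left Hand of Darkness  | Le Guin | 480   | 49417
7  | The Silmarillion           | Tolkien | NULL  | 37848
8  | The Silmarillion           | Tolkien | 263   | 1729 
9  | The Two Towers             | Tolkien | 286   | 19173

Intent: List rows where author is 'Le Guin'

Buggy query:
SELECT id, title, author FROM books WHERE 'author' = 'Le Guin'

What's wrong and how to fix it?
Bug: Single quotes denote string literals in SQL; the column name is being compared as a constant string

Fix: Remove the quotes around the column name (or use double quotes for an identifier)

Corrected query:
SELECT id, title, author FROM books WHERE author = 'Le Guin'

Result:
id | title                     | author 
---+---------------------------+--------
1  | The Dispossessed          | Le Guin
3  | The Left Hand of Darkness | Le Guin
6  | The Left Hand of Darkness | Le Guin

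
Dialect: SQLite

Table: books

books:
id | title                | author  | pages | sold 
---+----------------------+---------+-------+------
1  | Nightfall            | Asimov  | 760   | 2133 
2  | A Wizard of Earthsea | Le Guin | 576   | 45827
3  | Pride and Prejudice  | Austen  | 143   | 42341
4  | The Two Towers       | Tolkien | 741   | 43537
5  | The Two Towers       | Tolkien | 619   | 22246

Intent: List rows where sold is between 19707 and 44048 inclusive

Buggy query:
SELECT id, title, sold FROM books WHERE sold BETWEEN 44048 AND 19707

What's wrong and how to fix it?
Bug: BETWEEN expects the lower bound first; with 44048 AND 19707 the range is empty

Fix: Swap the bounds so the smaller value comes first

Corrected query:
SELECT id, title, sold FROM books WHERE sold BETWEEN 19707 AND 44048

Result:
id | title               | sold 
---+---------------------+------
3  | Pride and Prejudice | 42341
4  | The Two Towers      | 43537
5  | The Two Towers      | 22246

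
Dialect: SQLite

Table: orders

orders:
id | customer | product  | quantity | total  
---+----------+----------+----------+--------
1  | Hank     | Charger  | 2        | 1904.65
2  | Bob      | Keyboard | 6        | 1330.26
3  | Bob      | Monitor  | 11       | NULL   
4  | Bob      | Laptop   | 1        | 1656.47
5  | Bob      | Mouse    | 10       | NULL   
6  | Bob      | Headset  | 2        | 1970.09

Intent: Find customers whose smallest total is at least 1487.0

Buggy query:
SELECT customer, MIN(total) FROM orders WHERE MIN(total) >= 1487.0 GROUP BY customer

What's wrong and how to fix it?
Bug: MIN() in WHERE is a misuse of aggregate

Fix: Use HAVING for the per-group MIN condition

Corrected query:
SELECT customer, MIN(total) FROM orders GROUP BY customer HAVING MIN(total) >= 1487.0

Result:
customer | MIN(total)
---------+-----------
Hank     | 1904.65   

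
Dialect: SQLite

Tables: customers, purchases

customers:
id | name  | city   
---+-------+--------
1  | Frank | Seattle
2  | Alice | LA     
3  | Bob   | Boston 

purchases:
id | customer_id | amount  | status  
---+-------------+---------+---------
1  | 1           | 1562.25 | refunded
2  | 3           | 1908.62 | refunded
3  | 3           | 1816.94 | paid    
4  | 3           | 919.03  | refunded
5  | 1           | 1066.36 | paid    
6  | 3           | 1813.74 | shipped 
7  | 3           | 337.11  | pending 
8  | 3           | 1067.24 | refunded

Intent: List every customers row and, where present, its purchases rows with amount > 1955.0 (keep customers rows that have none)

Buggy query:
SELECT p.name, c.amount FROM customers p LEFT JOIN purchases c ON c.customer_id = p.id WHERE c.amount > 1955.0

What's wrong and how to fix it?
Bug: A WHERE condition on the right-hand table after LEFT JOIN drops unmatched parents

Fix: Put 'c.amount > 1955.0' in the JOIN's ON clause instead of WHERE

Corrected query:
SELECT p.name, c.amount FROM customers p LEFT JOIN purchases c ON c.customer_id = p.id AND c.amount > 1955.0

Result:
name  | amount
------+-------
Frank | NULL  
Alice | NULL  
Bob   | NULL  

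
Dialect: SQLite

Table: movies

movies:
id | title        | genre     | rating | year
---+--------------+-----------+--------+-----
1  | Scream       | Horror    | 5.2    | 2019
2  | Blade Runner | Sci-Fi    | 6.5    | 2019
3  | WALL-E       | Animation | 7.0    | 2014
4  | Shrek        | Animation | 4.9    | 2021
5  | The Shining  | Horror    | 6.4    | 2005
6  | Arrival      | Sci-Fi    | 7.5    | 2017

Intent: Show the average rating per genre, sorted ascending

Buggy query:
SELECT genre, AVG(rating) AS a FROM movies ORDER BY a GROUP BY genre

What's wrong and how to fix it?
Bug: ORDER BY appears before GROUP BY; SQL clause order requires GROUP BY first

Fix: Move ORDER BY to the end, after GROUP BY

Corrected query:
SELECT genre, AVG(rating) AS a FROM movies GROUP BY genre ORDER BY a

Result:
genre     | a   
----------+-----
Horror    | 5.8 
Animation | 5.95
Sci-Fi    | 7   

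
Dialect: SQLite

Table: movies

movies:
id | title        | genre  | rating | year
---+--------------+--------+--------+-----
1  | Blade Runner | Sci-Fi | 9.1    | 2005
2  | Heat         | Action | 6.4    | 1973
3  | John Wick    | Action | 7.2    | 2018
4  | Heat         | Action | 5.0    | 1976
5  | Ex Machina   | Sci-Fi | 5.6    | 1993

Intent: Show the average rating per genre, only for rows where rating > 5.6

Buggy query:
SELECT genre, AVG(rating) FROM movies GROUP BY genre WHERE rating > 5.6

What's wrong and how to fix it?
Bug: Row-level WHERE must come before GROUP BY in the clause order

Fix: Move the WHERE clause before GROUP BY

Corrected query:
SELECT genre, AVG(rating) FROM movies WHERE rating > 5.6 GROUP BY genre

Result:
genre  | AVG(rating)
-------+------------
Action | 6.8        
Sci-Fi | 9.1        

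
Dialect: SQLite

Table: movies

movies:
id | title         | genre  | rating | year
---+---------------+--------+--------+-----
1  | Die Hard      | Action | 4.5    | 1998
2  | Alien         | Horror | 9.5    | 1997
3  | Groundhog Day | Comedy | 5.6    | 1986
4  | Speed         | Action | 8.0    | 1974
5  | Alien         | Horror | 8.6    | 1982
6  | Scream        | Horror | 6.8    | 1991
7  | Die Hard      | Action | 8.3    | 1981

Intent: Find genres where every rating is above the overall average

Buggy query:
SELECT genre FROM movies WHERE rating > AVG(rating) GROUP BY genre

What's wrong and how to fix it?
Bug: WHERE evaluates per row before aggregation, so AVG() is unavailable

Fix: Use a subquery for AVG and a HAVING MIN(...) filter so the condition holds for every row in the group

Corrected query:
SELECT genre FROM movies GROUP BY genre HAVING MIN(rating) > (SELECT AVG(rating) FROM movies)

Result:
(no rows)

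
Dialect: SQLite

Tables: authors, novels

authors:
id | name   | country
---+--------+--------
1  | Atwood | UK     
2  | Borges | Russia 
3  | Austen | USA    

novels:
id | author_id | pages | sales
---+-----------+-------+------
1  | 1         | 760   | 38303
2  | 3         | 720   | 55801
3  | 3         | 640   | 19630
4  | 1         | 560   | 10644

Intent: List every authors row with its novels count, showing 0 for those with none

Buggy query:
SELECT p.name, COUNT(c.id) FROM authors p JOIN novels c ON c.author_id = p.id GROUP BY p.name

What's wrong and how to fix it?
Bug: INNER JOIN drops authors rows that have no matching novels rows

Fix: Use LEFT JOIN so parents without children still appear (COUNT(c.id) gives 0)

Corrected query:
SELECT p.name, COUNT(c.id) FROM authors p LEFT JOIN novels c ON c.author_id = p.id GROUP BY p.name

Result:
name   | COUNT(c.id)
-------+------------
Atwood | 2          
Austen | 2          
Borges | 0          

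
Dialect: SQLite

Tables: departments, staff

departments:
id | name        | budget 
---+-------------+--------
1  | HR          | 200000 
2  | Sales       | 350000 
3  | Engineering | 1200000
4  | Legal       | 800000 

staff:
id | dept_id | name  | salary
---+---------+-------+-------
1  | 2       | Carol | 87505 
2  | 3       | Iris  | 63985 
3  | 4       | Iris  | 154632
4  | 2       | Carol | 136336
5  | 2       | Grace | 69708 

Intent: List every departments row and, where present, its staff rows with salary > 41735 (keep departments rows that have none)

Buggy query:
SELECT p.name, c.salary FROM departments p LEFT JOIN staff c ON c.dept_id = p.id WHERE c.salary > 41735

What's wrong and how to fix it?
Bug: A WHERE condition on the right-hand table after LEFT JOIN drops unmatched parents

Fix: Put 'c.salary > 41735' in the JOIN's ON clause instead of WHERE

Corrected query:
SELECT p.name, c.salary FROM departments p LEFT JOIN staff c ON c.dept_id = p.id AND c.salary > 41735

Result:
name        | salary
------------+-------
HR          | NULL  
Sales       | 69708 
Sales       | 87505 
Sales       | 136336
Engineering | 63985 
Legal       | 154632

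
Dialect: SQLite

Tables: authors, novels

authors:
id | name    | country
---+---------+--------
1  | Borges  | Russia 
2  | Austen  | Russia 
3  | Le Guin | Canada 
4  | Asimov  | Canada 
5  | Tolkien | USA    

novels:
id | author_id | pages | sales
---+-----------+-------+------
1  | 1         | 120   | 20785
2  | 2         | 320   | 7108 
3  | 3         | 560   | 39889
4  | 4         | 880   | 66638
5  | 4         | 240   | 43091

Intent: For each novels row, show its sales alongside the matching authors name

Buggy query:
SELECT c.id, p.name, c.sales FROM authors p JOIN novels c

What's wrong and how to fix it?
Bug: JOIN with no ON clause produces a cartesian product; every novels row pairs with every authors row

Fix: Add ON c.author_id = p.id to the JOIN

Corrected query:
SELECT c.id, p.name, c.sales FROM authors p JOIN novels c ON c.author_id = p.id

Result:
id | name    | sales
---+---------+------
1  | Borges  | 20785
2  | Austen  | 7108 
3  | Le Guin | 39889
4  | Asimov  | 66638
5  | Asimov  | 43091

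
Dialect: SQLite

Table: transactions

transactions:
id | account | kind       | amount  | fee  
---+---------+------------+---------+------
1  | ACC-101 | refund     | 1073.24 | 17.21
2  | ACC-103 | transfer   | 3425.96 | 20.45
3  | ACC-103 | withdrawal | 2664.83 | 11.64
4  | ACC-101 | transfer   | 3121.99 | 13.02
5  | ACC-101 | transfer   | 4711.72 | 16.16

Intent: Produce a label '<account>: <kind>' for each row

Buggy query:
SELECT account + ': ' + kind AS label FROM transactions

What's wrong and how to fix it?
Bug: SQLite uses || for string concatenation; + coerces text to numbers (yielding 0)

Fix: Replace + with || to concatenate text

Corrected query:
SELECT account || ': ' || kind AS label FROM transactions

Result:
label              
-------------------
ACC-101: refund    
ACC-103: transfer  
ACC-103: withdrawal
ACC-101: transfer  
ACC-101: transfer  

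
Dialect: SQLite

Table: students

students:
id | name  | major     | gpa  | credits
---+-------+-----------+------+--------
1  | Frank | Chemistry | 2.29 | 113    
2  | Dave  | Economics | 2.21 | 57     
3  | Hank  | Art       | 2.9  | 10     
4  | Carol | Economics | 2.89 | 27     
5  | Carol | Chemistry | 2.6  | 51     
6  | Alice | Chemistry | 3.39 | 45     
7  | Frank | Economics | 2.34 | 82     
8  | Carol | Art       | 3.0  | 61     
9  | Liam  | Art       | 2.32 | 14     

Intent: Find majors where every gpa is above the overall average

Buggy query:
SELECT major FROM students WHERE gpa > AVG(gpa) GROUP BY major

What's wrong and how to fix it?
Bug: AVG() is an aggregate; it can't sit directly in WHERE

Fix: Use a subquery for AVG and a HAVING MIN(...) filter so the condition holds for every row in the group

Corrected query:
SELECT major FROM students GROUP BY major HAVING MIN(gpa) > (SELECT AVG(gpa) FROM students)

Result:
(no rows)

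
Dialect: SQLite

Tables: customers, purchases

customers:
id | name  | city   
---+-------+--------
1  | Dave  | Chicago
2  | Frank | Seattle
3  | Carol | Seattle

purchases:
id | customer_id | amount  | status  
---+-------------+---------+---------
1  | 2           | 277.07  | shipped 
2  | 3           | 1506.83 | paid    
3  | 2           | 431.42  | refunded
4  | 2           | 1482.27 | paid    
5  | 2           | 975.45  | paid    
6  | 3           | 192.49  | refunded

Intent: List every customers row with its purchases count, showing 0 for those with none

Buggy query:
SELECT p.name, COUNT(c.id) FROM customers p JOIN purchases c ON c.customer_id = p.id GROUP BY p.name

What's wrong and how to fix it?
Bug: An inner join excludes parents with zero children

Fix: Use LEFT JOIN so parents without children still appear (COUNT(c.id) gives 0)

Corrected query:
SELECT p.name, COUNT(c.id) FROM customers p LEFT JOIN purchases c ON c.customer_id = p.id GROUP BY p.name

Result:
name  | COUNT(c.id)
------+------------
Carol | 2          
Dave  | 0          
Frank | 4          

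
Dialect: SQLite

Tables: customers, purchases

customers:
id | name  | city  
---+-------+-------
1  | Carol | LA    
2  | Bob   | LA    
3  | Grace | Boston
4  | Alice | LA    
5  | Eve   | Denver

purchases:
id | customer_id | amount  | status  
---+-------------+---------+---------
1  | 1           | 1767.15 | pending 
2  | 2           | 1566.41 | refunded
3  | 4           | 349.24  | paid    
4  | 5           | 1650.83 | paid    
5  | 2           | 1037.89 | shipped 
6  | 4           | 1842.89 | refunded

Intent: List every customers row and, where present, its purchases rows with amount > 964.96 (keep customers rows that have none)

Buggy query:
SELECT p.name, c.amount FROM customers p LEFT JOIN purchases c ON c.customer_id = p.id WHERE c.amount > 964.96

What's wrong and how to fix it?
Bug: A WHERE condition on the right-hand table after LEFT JOIN drops unmatched parents

Fix: Put 'c.amount > 964.96' in the JOIN's ON clause instead of WHERE

Corrected query:
SELECT p.name, c.amount FROM customers p LEFT JOIN purchases c ON c.customer_id = p.id AND c.amount > 964.96

Result:
name  | amount 
------+--------
Carol | 1767.15
Bob   | 1037.89
Bob   | 1566.41
Grace | NULL   
Alice | 1842.89
Eve   | 1650.83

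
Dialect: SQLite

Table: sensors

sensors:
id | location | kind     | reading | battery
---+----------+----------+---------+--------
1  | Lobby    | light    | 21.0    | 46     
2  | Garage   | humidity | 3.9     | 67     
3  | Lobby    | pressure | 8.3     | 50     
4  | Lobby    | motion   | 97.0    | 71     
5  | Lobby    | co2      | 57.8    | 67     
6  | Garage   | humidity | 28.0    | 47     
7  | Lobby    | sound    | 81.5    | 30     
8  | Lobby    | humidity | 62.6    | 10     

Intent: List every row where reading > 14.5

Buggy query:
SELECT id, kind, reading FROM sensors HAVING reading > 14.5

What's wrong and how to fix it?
Bug: HAVING filters the output of aggregation, but this query has no GROUP BY and no aggregate functions, so SQLite rejects it (HAVING clause on a non-aggregate query); the condition here is per row

Fix: Use WHERE for row-level filtering

Corrected query:
SELECT id, kind, reading FROM sensors WHERE reading > 14.5

Result:
id | kind     | reading
---+----------+--------
1  | light    | 21     
4  | motion   | 97     
5  | co2      | 57.8   
6  | humidity | 28     
7  | sound    | 81.5   
8  | humidity | 62.6   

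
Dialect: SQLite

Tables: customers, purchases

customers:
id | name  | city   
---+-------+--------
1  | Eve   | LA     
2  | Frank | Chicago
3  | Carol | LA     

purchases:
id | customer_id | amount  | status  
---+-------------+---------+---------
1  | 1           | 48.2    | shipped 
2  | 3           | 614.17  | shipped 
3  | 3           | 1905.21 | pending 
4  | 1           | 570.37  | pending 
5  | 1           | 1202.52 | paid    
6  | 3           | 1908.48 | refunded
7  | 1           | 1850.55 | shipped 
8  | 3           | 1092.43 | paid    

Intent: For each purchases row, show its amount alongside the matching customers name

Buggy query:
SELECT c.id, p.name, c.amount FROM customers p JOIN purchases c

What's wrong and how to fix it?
Bug: Missing join condition: each purchases row is matched to all customers rows instead of just its own

Fix: Specify the join condition linking the foreign key to the parent id

Corrected query:
SELECT c.id, p.name, c.amount FROM customers p JOIN purchases c ON c.customer_id = p.id

Result:
id | name  | amount 
---+-------+--------
1  | Eve   | 48.2   
2  | Carol | 614.17 
3  | Carol | 1905.21
4  | Eve   | 570.37 
5  | Eve   | 1202.52
6  | Carol | 1908.48
7  | Eve   | 1850.55
8  | Carol | 1092.43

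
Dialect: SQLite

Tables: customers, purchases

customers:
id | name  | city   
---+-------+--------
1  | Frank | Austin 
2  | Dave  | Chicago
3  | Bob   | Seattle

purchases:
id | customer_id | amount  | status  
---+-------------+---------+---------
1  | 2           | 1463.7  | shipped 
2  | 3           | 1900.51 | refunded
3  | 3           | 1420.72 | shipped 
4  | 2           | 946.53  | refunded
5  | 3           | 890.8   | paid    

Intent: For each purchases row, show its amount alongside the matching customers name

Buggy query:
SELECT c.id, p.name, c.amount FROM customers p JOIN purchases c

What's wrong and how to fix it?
Bug: Missing join condition: each purchases row is matched to all customers rows instead of just its own

Fix: Add ON c.customer_id = p.id to the JOIN

Corrected query:
SELECT c.id, p.name, c.amount FROM customers p JOIN purchases c ON c.customer_id = p.id

Result:
id | name | amount 
---+------+--------
1  | Dave | 1463.7 
2  | Bob  | 1900.51
3  | Bob  | 1420.72
4  | Dave | 946.53 
5  | Bob  | 890.8  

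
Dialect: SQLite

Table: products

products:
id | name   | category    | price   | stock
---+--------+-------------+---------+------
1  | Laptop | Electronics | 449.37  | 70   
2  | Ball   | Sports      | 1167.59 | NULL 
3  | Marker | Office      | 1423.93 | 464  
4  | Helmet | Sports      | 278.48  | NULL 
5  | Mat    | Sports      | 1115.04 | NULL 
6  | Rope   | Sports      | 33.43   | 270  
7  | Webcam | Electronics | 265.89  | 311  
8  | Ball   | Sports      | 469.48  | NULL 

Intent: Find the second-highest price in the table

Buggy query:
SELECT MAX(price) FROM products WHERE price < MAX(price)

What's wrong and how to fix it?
Bug: The inner MAX is an aggregate inside WHERE, which is not allowed

Fix: Put the inner MAX in a scalar subquery

Corrected query:
SELECT MAX(price) FROM products WHERE price < (SELECT MAX(price) FROM products)

Result:
MAX(price)
----------
1167.59   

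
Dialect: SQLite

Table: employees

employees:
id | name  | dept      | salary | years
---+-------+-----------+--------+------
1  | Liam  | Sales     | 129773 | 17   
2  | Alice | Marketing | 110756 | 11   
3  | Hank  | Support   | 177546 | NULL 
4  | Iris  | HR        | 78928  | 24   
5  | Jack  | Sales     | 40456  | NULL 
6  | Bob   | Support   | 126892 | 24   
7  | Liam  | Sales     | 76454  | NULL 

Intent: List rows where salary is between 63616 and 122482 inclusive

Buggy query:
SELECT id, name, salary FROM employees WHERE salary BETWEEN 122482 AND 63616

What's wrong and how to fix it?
Bug: The bounds are reversed; BETWEEN a AND b requires a <= b to match anything

Fix: Write BETWEEN 63616 AND 122482

Corrected query:
SELECT id, name, salary FROM employees WHERE salary BETWEEN 63616 AND 122482

Result:
id | name  | salary
---+-------+-------
2  | Alice | 110756
4  | Iris  | 78928 
7  | Liam  | 76454 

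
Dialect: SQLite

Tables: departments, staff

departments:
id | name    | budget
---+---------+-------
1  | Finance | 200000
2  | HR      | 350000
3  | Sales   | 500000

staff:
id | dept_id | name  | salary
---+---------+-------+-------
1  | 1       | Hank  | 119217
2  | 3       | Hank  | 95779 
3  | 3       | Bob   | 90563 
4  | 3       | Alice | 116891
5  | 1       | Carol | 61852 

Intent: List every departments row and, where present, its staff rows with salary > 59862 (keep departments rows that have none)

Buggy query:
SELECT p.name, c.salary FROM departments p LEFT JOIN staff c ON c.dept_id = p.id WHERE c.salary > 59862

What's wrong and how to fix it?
Bug: Filtering c.salary in WHERE discards the NULL rows produced by LEFT JOIN, turning it into an inner join

Fix: Move the right-table condition into the ON clause so unmatched parents are kept

Corrected query:
SELECT p.name, c.salary FROM departments p LEFT JOIN staff c ON c.dept_id = p.id AND c.salary > 59862

Result:
name    | salary
--------+-------
Finance | 61852 
Finance | 119217
HR      | NULL  
Sales   | 90563 
Sales   | 95779 
Sales   | 116891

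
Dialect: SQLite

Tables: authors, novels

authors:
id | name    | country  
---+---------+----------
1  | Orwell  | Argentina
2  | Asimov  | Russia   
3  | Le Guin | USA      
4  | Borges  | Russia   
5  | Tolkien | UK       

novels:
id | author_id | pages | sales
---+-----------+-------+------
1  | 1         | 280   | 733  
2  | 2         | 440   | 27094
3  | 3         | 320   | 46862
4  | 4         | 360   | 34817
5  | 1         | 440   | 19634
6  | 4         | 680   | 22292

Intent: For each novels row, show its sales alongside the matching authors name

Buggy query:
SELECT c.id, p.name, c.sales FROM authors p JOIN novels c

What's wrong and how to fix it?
Bug: JOIN with no ON clause produces a cartesian product; every novels row pairs with every authors row

Fix: Add ON c.author_id = p.id to the JOIN

Corrected query:
SELECT c.id, p.name, c.sales FROM authors p JOIN novels c ON c.author_id = p.id

Result:
id | name    | sales
---+---------+------
1  | Orwell  | 733  
2  | Asimov  | 27094
3  | Le Guin | 46862
4  | Borges  | 34817
5  | Orwell  | 19634
6  | Borges  | 22292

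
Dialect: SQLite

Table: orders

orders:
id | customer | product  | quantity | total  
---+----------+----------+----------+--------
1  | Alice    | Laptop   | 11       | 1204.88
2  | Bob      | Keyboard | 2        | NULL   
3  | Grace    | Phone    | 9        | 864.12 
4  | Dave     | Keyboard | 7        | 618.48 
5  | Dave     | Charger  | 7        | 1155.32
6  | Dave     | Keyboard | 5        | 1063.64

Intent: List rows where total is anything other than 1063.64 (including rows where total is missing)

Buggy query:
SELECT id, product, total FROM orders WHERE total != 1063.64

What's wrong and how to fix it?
Bug: Inequality against NULL is unknown, not true; rows with NULL are dropped

Fix: Add an explicit OR total IS NULL to include the missing-value rows

Corrected query:
SELECT id, product, total FROM orders WHERE total != 1063.64 OR total IS NULL

Result:
id | product  | total  
---+----------+--------
1  | Laptop   | 1204.88
2  | Keyboard | NULL   
3  | Phone    | 864.12 
4  | Keyboard | 618.48 
5  | Charger  | 1155.32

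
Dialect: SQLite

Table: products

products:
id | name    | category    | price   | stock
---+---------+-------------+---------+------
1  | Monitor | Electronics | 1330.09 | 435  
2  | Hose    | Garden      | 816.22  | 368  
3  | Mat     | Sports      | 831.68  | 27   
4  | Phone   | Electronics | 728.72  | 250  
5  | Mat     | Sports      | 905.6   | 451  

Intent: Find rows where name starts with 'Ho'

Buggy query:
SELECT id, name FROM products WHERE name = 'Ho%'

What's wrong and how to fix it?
Bug: '=' compares the literal string including the % character; pattern matching needs LIKE

Fix: Use LIKE for wildcard pattern matching

Corrected query:
SELECT id, name FROM products WHERE name LIKE 'Ho%'

Result:
id | name
---+-----
2  | Hose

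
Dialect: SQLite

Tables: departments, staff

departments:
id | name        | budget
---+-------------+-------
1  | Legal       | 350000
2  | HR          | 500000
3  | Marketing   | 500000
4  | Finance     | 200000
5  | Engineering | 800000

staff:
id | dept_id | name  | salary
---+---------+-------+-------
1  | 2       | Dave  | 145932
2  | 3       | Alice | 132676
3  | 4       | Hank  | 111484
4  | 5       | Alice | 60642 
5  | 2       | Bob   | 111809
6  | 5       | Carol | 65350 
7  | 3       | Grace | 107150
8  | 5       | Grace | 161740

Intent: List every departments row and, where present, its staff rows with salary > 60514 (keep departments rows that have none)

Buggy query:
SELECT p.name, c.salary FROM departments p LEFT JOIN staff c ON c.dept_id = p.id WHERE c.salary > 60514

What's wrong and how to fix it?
Bug: Filtering c.salary in WHERE discards the NULL rows produced by LEFT JOIN, turning it into an inner join

Fix: Move the right-table condition into the ON clause so unmatched parents are kept

Corrected query:
SELECT p.name, c.salary FROM departments p LEFT JOIN staff c ON c.dept_id = p.id AND c.salary > 60514

Result:
name        | salary
------------+-------
Legal       | NULL  
HR          | 111809
HR          | 145932
Marketing   | 107150
Marketing   | 132676
Finance     | 111484
Engineering | 60642 
Engineering | 65350 
Engineering | 161740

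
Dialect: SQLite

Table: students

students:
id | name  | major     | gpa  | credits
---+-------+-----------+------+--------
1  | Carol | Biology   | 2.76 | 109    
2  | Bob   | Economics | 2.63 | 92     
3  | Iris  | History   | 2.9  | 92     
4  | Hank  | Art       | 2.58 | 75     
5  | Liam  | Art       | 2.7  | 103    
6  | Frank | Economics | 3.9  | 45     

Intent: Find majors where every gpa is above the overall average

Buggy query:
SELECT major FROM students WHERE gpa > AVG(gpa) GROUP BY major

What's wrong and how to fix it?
Bug: AVG() is an aggregate; it can't sit directly in WHERE

Fix: Use a subquery for AVG and a HAVING MIN(...) filter so the condition holds for every row in the group

Corrected query:
SELECT major FROM students GROUP BY major HAVING MIN(gpa) > (SELECT AVG(gpa) FROM students)

Result:
(no rows)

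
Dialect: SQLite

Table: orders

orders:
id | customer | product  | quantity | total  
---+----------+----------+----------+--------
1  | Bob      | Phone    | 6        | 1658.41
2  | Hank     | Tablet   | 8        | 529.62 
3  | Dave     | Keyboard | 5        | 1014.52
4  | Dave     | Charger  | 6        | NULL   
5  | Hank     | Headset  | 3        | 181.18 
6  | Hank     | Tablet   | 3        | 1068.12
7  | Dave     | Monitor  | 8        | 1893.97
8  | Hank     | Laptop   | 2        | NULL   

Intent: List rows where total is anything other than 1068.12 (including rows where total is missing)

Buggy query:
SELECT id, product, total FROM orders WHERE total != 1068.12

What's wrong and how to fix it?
Bug: 'total != 1068.12' is unknown when total is NULL, so NULL rows are silently excluded

Fix: Handle NULL separately with IS NULL alongside the inequality

Corrected query:
SELECT id, product, total FROM orders WHERE total != 1068.12 OR total IS NULL

Result:
id | product  | total  
---+----------+--------
1  | Phone    | 1658.41
2  | Tablet   | 529.62 
3  | Keyboard | 1014.52
4  | Charger  | NULL   
5  | Headset  | 181.18 
7  | Monitor  | 1893.97
8  | Laptop   | NULL   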